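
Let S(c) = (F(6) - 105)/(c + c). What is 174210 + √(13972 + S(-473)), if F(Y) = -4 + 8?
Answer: 174210 + √12503861898/946 ≈ 1.7433e+5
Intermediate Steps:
F(Y) = 4
S(c) = -101/(2*c) (S(c) = (4 - 105)/(c + c) = -101*1/(2*c) = -101/(2*c))
174210 + √(13972 + S(-473)) = 174210 + √(13972 - 101/2/(-473)) = 174210 + √(13972 - 101/2*(-1/473)) = 174210 + √(13972 + 101/946) = 174210 + √(13217613/946) = 174210 + √12503861898/946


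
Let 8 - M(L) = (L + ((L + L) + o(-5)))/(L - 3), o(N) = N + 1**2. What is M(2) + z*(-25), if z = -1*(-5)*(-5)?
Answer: 635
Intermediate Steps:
o(N) = 1 + N (o(N) = N + 1 = 1 + N)
z = -25 (z = 5*(-5) = -25)
M(L) = 8 - (-4 + 3*L)/(-3 + L) (M(L) = 8 - (L + ((L + L) + (1 - 5)))/(L - 3) = 8 - (L + (2*L - 4))/(-3 + L) = 8 - (L + (-4 + 2*L))/(-3 + L) = 8 - (-4 + 3*L)/(-3 + L))
M(2) + z*(-25) = 5*(-4 + 2)/(-3 + 2) - 25*(-25) = 5*(-2)/(-1) + 625 = 5*(-1)*(-2) + 625 = 10 + 625 = 635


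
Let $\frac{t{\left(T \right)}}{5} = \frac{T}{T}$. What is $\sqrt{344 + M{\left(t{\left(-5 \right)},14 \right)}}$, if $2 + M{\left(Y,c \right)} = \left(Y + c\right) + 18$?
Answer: $\sqrt{379} \approx 19.468$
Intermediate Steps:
$t{\left(T \right)} = 5$ ($t{\left(T \right)} = 5 \frac{T}{T} = 5 \cdot 1 = 5$)
$M{\left(Y,c \right)} = 16 + Y + c$ ($M{\left(Y,c \right)} = -2 + \left(\left(Y + c\right) + 18\right) = -2 + \left(18 + Y + c\right) = 16 + Y + c$)
$\sqrt{344 + M{\left(t{\left(-5 \right)},14 \right)}} = \sqrt{344 + \left(16 + 5 + 14\right)} = \sqrt{344 + 35} = \sqrt{379}$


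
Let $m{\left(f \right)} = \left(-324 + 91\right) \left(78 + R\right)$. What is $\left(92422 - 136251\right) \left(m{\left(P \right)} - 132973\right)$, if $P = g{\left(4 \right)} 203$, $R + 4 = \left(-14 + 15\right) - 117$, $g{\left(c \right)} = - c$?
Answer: $5399163023$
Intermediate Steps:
$R = -120$ ($R = -4 + \left(\left(-14 + 15\right) - 117\right) = -4 + \left(1 - 117\right) = -4 - 116 = -120$)
$P = -812$ ($P = \left(-1\right) 4 \cdot 203 = \left(-4\right) 203 = -812$)
$m{\left(f \right)} = 9786$ ($m{\left(f \right)} = \left(-324 + 91\right) \left(78 - 120\right) = \left(-233\right) \left(-42\right) = 9786$)
$\left(92422 - 136251\right) \left(m{\left(P \right)} - 132973\right) = \left(92422 - 136251\right) \left(9786 - 132973\right) = \left(-43829\right) \left(-123187\right) = 5399163023$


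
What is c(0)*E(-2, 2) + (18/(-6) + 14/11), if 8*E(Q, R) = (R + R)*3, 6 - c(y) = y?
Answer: 80/11 ≈ 7.2727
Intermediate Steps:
c(y) = 6 - y
E(Q, R) = 3*R/4 (E(Q, R) = ((R + R)*3)/8 = ((2*R)*3)/8 = (6*R)/8 = 3*R/4)
c(0)*E(-2, 2) + (18/(-6) + 14/11) = (6 - 1*0)*((3/4)*2) + (18/(-6) + 14/11) = (6 + 0)*(3/2) + (18*(-1/6) + 14*(1/11)) = 6*(3/2) + (-3 + 14/11) = 9 - 19/11 = 80/11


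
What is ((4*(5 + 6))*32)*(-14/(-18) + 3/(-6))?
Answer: 3520/9 ≈ 391.11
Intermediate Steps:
((4*(5 + 6))*32)*(-14/(-18) + 3/(-6)) = ((4*11)*32)*(-14*(-1/18) + 3*(-⅙)) = (44*32)*(7/9 - ½) = 1408*(5/18) = 3520/9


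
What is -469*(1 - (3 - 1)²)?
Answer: 1407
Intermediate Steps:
-469*(1 - (3 - 1)²) = -469*(1 - 1*2²) = -469*(1 - 1*4) = -469*(1 - 4) = -469*(-3) = 1407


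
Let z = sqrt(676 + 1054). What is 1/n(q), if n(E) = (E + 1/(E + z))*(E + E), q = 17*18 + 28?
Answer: 109827/24503944738 + sqrt(1730)/8184317542492 ≈ 4.4820e-6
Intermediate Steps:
z = sqrt(1730) ≈ 41.593
q = 334 (q = 306 + 28 = 334)
n(E) = 2*E*(E + 1/(E + sqrt(1730))) (n(E) = (E + 1/(E + sqrt(1730)))*(E + E) = (E + 1/(E + sqrt(1730)))*(2*E) = 2*E*(E + 1/(E + sqrt(1730))))
1/n(q) = 1/(2*334*(1 + 334**2 + 334*sqrt(1730))/(334 + sqrt(1730))) = 1/(2*334*(1 + 111556 + 334*sqrt(1730))/(334 + sqrt(1730))) = 1/(2*334*(111557 + 334*sqrt(1730))/(334 + sqrt(1730))) = 1/(668*(111557 + 334*sqrt(1730))/(334 + sqrt(1730))) = (334 + sqrt(1730))/(668*(111557 + 334*sqrt(1730)))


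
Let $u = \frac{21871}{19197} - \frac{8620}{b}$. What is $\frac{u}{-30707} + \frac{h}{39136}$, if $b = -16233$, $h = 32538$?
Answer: $\frac{51889648909474913}{62415826753138992} \approx 0.83135$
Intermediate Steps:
$u = \frac{173503361}{103874967}$ ($u = \frac{21871}{19197} - \frac{8620}{-16233} = 21871 \cdot \frac{1}{19197} - - \frac{8620}{16233} = \frac{21871}{19197} + \frac{8620}{16233} = \frac{173503361}{103874967} \approx 1.6703$)
$\frac{u}{-30707} + \frac{h}{39136} = \frac{173503361}{103874967 \left(-30707\right)} + \frac{32538}{39136} = \frac{173503361}{103874967} \left(- \frac{1}{30707}\right) + 32538 \cdot \frac{1}{39136} = - \frac{173503361}{3189688611669} + \frac{16269}{19568} = \frac{51889648909474913}{62415826753138992}$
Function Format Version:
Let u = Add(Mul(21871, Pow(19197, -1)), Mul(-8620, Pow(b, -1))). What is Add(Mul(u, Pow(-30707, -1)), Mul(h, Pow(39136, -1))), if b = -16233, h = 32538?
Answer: Rational(51889648909474913, 62415826753138992) ≈ 0.83135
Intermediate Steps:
u = Rational(173503361, 103874967) (u = Add(Mul(21871, Pow(19197, -1)), Mul(-8620, Pow(-16233, -1))) = Add(Mul(21871, Rational(1, 19197)), Mul(-8620, Rational(-1, 16233))) = Add(Rational(21871, 19197), Rational(8620, 16233)) = Rational(173503361, 103874967) ≈ 1.6703)
Add(Mul(u, Pow(-30707, -1)), Mul(h, Pow(39136, -1))) = Add(Mul(Rational(173503361, 103874967), Pow(-30707, -1)), Mul(32538, Pow(39136, -1))) = Add(Mul(Rational(173503361, 103874967), Rational(-1, 30707)), Mul(32538, Rational(1, 39136))) = Add(Rational(-173503361, 3189688611669), Rational(16269, 19568)) = Rational(51889648909474913, 62415826753138992)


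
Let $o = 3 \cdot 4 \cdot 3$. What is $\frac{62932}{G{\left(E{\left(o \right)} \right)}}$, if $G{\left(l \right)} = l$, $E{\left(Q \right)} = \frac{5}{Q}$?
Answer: $\frac{2265552}{5} \approx 4.5311 \cdot 10^{5}$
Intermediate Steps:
$o = 36$ ($o = 12 \cdot 3 = 36$)
$\frac{62932}{G{\left(E{\left(o \right)} \right)}} = \frac{62932}{5 \cdot \frac{1}{36}} = \frac{62932}{\frac{5}{36}} = 62932 \cdot \frac{36}{5} = \frac{2265552}{5}$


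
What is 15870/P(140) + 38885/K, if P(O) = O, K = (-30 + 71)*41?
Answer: 3212137/23534 ≈ 136.49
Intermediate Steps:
K = 1681 (K = 41*41 = 1681)
15870/P(140) + 38885/K = 15870/140 + 38885/1681 = 15870*(1/140) + 38885*(1/1681) = 1587/14 + 38885/1681 = 3212137/23534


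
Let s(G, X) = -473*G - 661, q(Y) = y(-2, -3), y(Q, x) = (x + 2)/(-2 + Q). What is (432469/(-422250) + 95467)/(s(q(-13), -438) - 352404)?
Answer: -80621016562/298263254625 ≈ -0.27030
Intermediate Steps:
y(Q, x) = (2 + x)/(-2 + Q)
q(Y) = ¼ (q(Y) = (2 - 3)/(-2 - 2) = -1/(-4) = -¼*(-1) = ¼)
s(G, X) = -661 - 473*G
(432469/(-422250) + 95467)/(s(q(-13), -438) - 352404) = (432469/(-422250) + 95467)/((-661 - 473*¼) - 352404) = (432469*(-1/422250) + 95467)/((-661 - 473/4) - 352404) = (-432469/422250 + 95467)/(-3117/4 - 352404) = 40310508281/(422250*(-1412733/4)) = (40310508281/422250)*(-4/1412733) = -80621016562/298263254625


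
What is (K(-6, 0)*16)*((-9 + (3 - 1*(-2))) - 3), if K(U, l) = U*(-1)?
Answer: -672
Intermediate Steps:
K(U, l) = -U
(K(-6, 0)*16)*((-9 + (3 - 1*(-2))) - 3) = (-1*(-6)*16)*((-9 + (3 - 1*(-2))) - 3) = (6*16)*((-9 + (3 + 2)) - 3) = 96*((-9 + 5) - 3) = 96*(-4 - 3) = 96*(-7) = -672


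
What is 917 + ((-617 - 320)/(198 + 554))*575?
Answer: 150809/752 ≈ 200.54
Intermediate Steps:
917 + ((-617 - 320)/(198 + 554))*575 = 917 - 937/752*575 = 917 - 538775/752 = 150809/752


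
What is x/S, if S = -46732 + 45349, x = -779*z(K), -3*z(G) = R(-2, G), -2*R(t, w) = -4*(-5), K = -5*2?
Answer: 7790/4149 ≈ 1.8776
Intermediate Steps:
K = -10
R(t, w) = -10 (R(t, w) = -(-2)*(-5) = -½*20 = -10)
z(G) = 10/3 (z(G) = -⅓*(-10) = 10/3)
x = -7790/3 (x = -779*10/3 = -7790/3 ≈ -2596.7)
S = -1383
x/S = -7790/3/(-1383) = -7790/3*(-1/1383) = 7790/4149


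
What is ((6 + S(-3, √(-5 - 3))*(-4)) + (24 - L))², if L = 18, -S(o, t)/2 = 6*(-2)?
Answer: 7056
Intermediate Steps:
S(o, t) = 24 (S(o, t) = -12*(-2) = -2*(-12) = 24)
((6 + S(-3, √(-5 - 3))*(-4)) + (24 - L))² = ((6 + 24*(-4)) + (24 - 1*18))² = ((6 - 96) + (24 - 18))² = (-90 + 6)² = (-84)² = 7056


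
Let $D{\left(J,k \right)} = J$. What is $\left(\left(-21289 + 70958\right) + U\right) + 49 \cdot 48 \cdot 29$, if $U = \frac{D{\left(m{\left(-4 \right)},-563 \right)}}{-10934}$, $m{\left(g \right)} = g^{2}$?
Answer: $\frac{644433551}{5467} \approx 1.1788 \cdot 10^{5}$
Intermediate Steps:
$U = - \frac{8}{5467}$ ($U = \frac{\left(-4\right)^{2}}{-10934} = 16 \left(- \frac{1}{10934}\right) = - \frac{8}{5467} \approx -0.0014633$)
$\left(\left(-21289 + 70958\right) + U\right) + 49 \cdot 48 \cdot 29 = \left(\left(-21289 + 70958\right) - \frac{8}{5467}\right) + 49 \cdot 48 \cdot 29 = \left(49669 - \frac{8}{5467}\right) + 2352 \cdot 29 = \frac{271540415}{5467} + 68208 = \frac{644433551}{5467}$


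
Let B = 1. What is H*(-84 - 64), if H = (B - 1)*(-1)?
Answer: 0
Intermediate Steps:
H = 0 (H = (1 - 1)*(-1) = 0*(-1) = 0)
H*(-84 - 64) = 0*(-84 - 64) = 0*(-148) = 0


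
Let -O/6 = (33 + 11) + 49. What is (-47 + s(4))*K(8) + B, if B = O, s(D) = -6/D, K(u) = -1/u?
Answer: -8831/16 ≈ -551.94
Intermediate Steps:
O = -558 (O = -6*((33 + 11) + 49) = -6*(44 + 49) = -6*93 = -558)
B = -558
(-47 + s(4))*K(8) + B = (-47 - 6/4)*(-1/8) - 558 = (-47 - 6*¼)*(-1*⅛) - 558 = (-47 - 3/2)*(-⅛) - 558 = -97/2*(-⅛) - 558 = 97/16 - 558 = -8831/16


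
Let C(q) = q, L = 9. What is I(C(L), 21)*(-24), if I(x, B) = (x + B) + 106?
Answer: -3264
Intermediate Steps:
I(x, B) = 106 + B + x (I(x, B) = (B + x) + 106 = 106 + B + x)
I(C(L), 21)*(-24) = (106 + 21 + 9)*(-24) = 136*(-24) = -3264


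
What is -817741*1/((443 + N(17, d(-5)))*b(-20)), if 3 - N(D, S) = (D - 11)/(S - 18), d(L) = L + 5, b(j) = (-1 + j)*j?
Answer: -817741/187460 ≈ -4.3622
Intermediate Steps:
b(j) = j*(-1 + j)
d(L) = 5 + L
N(D, S) = 3 - (-11 + D)/(-18 + S) (N(D, S) = 3 - (D - 11)/(S - 18) = 3 - (-11 + D)/(-18 + S))
-817741*1/((443 + N(17, d(-5)))*b(-20)) = -817741*(-1/(20*(-1 - 20)*(443 + (-43 - 1*17 + 3*(5 - 5))/(-18 + (5 - 5))))) = -817741*1/(420*(443 + (-43 - 17 + 3*0)/(-18 + 0))) = -817741*1/(420*(443 + (-43 - 17 + 0)/(-18))) = -817741*1/(420*(443 - 1/18*(-60))) = -817741*1/(420*(443 + 10/3)) = -817741/((1339/3)*420) = -817741/187460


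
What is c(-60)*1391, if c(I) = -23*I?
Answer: 1919580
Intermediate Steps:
c(I) = -23*I
c(-60)*1391 = -23*(-60)*1391 = 1380*1391 = 1919580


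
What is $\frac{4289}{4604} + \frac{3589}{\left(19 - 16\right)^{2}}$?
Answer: $\frac{16562357}{41436} \approx 399.71$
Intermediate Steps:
$\frac{4289}{4604} + \frac{3589}{\left(19 - 16\right)^{2}} = 4289 \cdot \frac{1}{4604} + \frac{3589}{3^{2}} = \frac{4289}{4604} + \frac{3589}{9} = \frac{16562357}{41436}$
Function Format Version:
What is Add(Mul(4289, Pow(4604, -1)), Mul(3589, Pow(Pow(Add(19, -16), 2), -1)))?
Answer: Rational(16562357, 41436) ≈ 399.71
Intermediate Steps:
Add(Mul(4289, Pow(4604, -1)), Mul(3589, Pow(Pow(Add(19, -16), 2), -1))) = Add(Mul(4289, Rational(1, 4604)), Mul(3589, Pow(Pow(3, 2), -1))) = Add(Rational(4289, 4604), Mul(3589, Pow(9, -1))) = Add(Rational(4289, 4604), Mul(3589, Rational(1, 9))) = Add(Rational(4289, 4604), Rational(3589, 9)) = Rational(16562357, 41436)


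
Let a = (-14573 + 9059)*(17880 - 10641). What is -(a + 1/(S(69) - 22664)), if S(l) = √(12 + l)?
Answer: 904293491131/22655 ≈ 3.9916e+7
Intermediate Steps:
a = -39915846 (a = -5514*7239 = -39915846)
-(a + 1/(S(69) - 22664)) = -(-39915846 + 1/(√(12 + 69) - 22664)) = -(-39915846 + 1/(√81 - 22664)) = -(-39915846 + 1/(9 - 22664)) = -(-39915846 + 1/(-22655)) = -(-39915846 - 1/22655) = -1*(-904293491131/22655) = 904293491131/22655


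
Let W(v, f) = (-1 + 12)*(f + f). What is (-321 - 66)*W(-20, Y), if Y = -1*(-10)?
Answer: -85140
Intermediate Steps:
Y = 10
W(v, f) = 22*f (W(v, f) = 11*(2*f) = 22*f)
(-321 - 66)*W(-20, Y) = (-321 - 66)*(22*10) = -387*220 = -85140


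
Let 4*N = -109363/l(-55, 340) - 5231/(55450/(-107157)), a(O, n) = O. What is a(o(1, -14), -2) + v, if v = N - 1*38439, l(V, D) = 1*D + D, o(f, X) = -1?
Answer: -542257271679/15082400 ≈ -35953.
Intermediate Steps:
l(V, D) = 2*D (l(V, D) = D + D = 2*D)
N = 37510184321/15082400 (N = (-109363/(2*340) - 5231/(55450/(-107157)))/4 = (-109363/680 - 5231/(55450*(-1/107157)))/4 = (-109363*1/680 - 5231/(-55450/107157))/4 = (-109363/680 - 5231*(-107157/55450))/4 = (-109363/680 + 560538267/55450)/4 = (¼)*(37510184321/3770600) = 37510184321/15082400 ≈ 2487.0)
v = -542242189279/15082400 (v = 37510184321/15082400 - 1*38439 = 37510184321/15082400 - 38439 = -542242189279/15082400 ≈ -35952.)
a(o(1, -14), -2) + v = -1 - 542242189279/15082400 = -542257271679/15082400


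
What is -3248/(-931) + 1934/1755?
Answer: 1071542/233415 ≈ 4.5907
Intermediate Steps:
-3248/(-931) + 1934/1755 = -3248*(-1/931) + 1934*(1/1755) = 464/133 + 1934/1755 = 1071542/233415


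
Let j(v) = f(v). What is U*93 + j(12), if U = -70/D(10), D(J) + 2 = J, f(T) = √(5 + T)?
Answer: -3255/4 + √17 ≈ -809.63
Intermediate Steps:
D(J) = -2 + J
j(v) = √(5 + v)
U = -35/4 (U = -70/(-2 + 10) = -70/8 = -70*⅛ = -35/4 ≈ -8.7500)
U*93 + j(12) = -35/4*93 + √(5 + 12) = -3255/4 + √17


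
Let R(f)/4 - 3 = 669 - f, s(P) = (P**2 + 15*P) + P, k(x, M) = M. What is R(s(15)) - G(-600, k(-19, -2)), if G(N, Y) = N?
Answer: 1428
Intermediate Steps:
s(P) = P**2 + 16*P
R(f) = 2688 - 4*f (R(f) = 12 + 4*(669 - f) = 12 + (2676 - 4*f) = 2688 - 4*f)
R(s(15)) - G(-600, k(-19, -2)) = (2688 - 60*(16 + 15)) - 1*(-600) = (2688 - 60*31) + 600 = (2688 - 4*465) + 600 = (2688 - 1860) + 600 = 828 + 600 = 1428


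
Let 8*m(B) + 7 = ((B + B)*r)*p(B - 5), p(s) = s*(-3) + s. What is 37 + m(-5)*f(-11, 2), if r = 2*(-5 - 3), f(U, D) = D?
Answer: 3341/4 ≈ 835.25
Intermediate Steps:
p(s) = -2*s (p(s) = -3*s + s = -2*s)
r = -16 (r = 2*(-8) = -16)
m(B) = -7/8 - 4*B*(10 - 2*B) (m(B) = -7/8 + (((B + B)*(-16))*(-2*(B - 5)))/8 = -7/8 + (((2*B)*(-16))*(-2*(-5 + B)))/8 = -7/8 + ((-32*B)*(10 - 2*B))/8 = -7/8 + (-32*B*(10 - 2*B))/8 = -7/8 - 4*B*(10 - 2*B))
37 + m(-5)*f(-11, 2) = 37 + (-7/8 + 8*(-5)*(-5 - 5))*2 = 37 + (-7/8 + 8*(-5)*(-10))*2 = 37 + (-7/8 + 400)*2 = 37 + (3193/8)*2 = 37 + 3193/4 = 3341/4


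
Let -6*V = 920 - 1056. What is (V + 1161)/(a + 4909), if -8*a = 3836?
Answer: 7102/26577 ≈ 0.26722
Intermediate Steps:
a = -959/2 (a = -⅛*3836 = -959/2 ≈ -479.50)
V = 68/3 (V = -(920 - 1056)/6 = -⅙*(-136) = 68/3 ≈ 22.667)
(V + 1161)/(a + 4909) = (68/3 + 1161)/(-959/2 + 4909) = 3551/(3*(8859/2)) = (3551/3)*(2/8859) = 7102/26577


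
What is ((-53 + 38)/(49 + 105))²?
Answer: 225/23716 ≈ 0.0094873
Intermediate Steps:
((-53 + 38)/(49 + 105))² = (-15/154)² = 225/23716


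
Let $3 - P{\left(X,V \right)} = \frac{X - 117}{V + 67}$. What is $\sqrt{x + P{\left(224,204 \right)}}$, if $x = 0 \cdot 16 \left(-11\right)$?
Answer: $\frac{\sqrt{191326}}{271} \approx 1.6141$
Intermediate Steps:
$P{\left(X,V \right)} = 3 - \frac{-117 + X}{67 + V}$ ($P{\left(X,V \right)} = 3 - \frac{X - 117}{V + 67} = 3 - \frac{-117 + X}{67 + V}$)
$x = 0$ ($x = 0 \left(-11\right) = 0$)
$\sqrt{x + P{\left(224,204 \right)}} = \sqrt{0 + \frac{318 - 224 + 3 \cdot 204}{67 + 204}} = \sqrt{0 + \frac{318 - 224 + 612}{271}} = \sqrt{0 + \frac{1}{271} \cdot 706} = \sqrt{0 + \frac{706}{271}} = \sqrt{\frac{706}{271}} = \frac{\sqrt{191326}}{271}$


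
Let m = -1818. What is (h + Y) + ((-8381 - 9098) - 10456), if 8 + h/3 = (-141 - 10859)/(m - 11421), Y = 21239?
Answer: -29644360/4413 ≈ -6717.5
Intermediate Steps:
h = -94912/4413 (h = -24 + 3*((-141 - 10859)/(-1818 - 11421)) = -24 + 3*(-11000/(-13239)) = -24 + 3*(-11000*(-1/13239)) = -24 + 3*(11000/13239) = -24 + 11000/4413 = -94912/4413 ≈ -21.507)
(h + Y) + ((-8381 - 9098) - 10456) = (-94912/4413 + 21239) + ((-8381 - 9098) - 10456) = 93632795/4413 + (-17479 - 10456) = 93632795/4413 - 27935 = -29644360/4413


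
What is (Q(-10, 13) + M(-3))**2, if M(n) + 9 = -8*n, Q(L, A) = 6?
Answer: 441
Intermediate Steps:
M(n) = -9 - 8*n
(Q(-10, 13) + M(-3))**2 = (6 + (-9 - 8*(-3)))**2 = (6 + (-9 + 24))**2 = (6 + 15)**2 = 21**2 = 441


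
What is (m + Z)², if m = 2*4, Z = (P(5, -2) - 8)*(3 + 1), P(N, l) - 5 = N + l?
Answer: 64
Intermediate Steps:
P(N, l) = 5 + N + l (P(N, l) = 5 + (N + l) = 5 + N + l)
Z = 0 (Z = ((5 + 5 - 2) - 8)*(3 + 1) = (8 - 8)*4 = 0*4 = 0)
m = 8
(m + Z)² = (8 + 0)² = 8² = 64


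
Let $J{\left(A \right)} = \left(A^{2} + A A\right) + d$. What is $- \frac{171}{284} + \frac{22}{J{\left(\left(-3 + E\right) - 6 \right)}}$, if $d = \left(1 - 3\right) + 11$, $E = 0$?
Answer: $- \frac{22993}{48564} \approx -0.47346$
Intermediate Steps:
$d = 9$ ($d = -2 + 11 = 9$)
$J{\left(A \right)} = 9 + 2 A^{2}$ ($J{\left(A \right)} = \left(A^{2} + A A\right) + 9 = \left(A^{2} + A^{2}\right) + 9 = 2 A^{2} + 9 = 9 + 2 A^{2}$)
$- \frac{171}{284} + \frac{22}{J{\left(\left(-3 + E\right) - 6 \right)}} = - \frac{171}{284} + \frac{22}{9 + 2 \left(\left(-3 + 0\right) - 6\right)^{2}} = \left(-171\right) \frac{1}{284} + \frac{22}{9 + 2 \left(-3 - 6\right)^{2}} = - \frac{171}{284} + \frac{22}{9 + 2 \left(-9\right)^{2}} = - \frac{171}{284} + \frac{22}{9 + 2 \cdot 81} = - \frac{171}{284} + \frac{22}{9 + 162} = - \frac{171}{284} + \frac{22}{171} = - \frac{22993}{48564}$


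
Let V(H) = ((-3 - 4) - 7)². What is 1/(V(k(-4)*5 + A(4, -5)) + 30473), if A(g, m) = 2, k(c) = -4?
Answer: 1/30669 ≈ 3.2606e-5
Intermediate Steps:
V(H) = 196 (V(H) = (-7 - 7)² = (-14)² = 196)
1/(V(k(-4)*5 + A(4, -5)) + 30473) = 1/(196 + 30473) = 1/30669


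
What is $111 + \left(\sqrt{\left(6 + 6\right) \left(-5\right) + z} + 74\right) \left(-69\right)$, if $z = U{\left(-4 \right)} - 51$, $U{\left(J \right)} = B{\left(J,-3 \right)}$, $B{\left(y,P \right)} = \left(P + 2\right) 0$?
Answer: $-4995 - 69 i \sqrt{111} \approx -4995.0 - 726.96 i$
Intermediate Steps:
$B{\left(y,P \right)} = 0$ ($B{\left(y,P \right)} = \left(2 + P\right) 0 = 0$)
$U{\left(J \right)} = 0$
$z = -51$ ($z = 0 - 51 = -51$)
$111 + \left(\sqrt{\left(6 + 6\right) \left(-5\right) + z} + 74\right) \left(-69\right) = 111 + \left(\sqrt{\left(6 + 6\right) \left(-5\right) - 51} + 74\right) \left(-69\right) = 111 + \left(\sqrt{12 \left(-5\right) - 51} + 74\right) \left(-69\right) = 111 + \left(\sqrt{-60 - 51} + 74\right) \left(-69\right) = 111 + \left(\sqrt{-111} + 74\right) \left(-69\right) = 111 + \left(i \sqrt{111} + 74\right) \left(-69\right) = 111 + \left(74 + i \sqrt{111}\right) \left(-69\right) = 111 - \left(5106 + 69 i \sqrt{111}\right) = -4995 - 69 i \sqrt{111}$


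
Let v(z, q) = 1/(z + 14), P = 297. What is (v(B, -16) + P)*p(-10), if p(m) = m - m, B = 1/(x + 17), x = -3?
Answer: 0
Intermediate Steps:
B = 1/14 (B = 1/(-3 + 17) = 1/14 ≈ 0.071429)
p(m) = 0
v(z, q) = 1/(14 + z)
(v(B, -16) + P)*p(-10) = (1/(14 + 1/14) + 297)*0 = (1/(197/14) + 297)*0 = (14/197 + 297)*0 = (58523/197)*0 = 0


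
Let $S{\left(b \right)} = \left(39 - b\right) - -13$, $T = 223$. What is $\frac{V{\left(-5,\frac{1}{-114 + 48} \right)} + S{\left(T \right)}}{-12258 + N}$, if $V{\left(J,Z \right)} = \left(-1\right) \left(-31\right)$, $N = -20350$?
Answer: $\frac{35}{8152} \approx 0.0042934$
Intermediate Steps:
$S{\left(b \right)} = 52 - b$ ($S{\left(b \right)} = \left(39 - b\right) + 13 = 52 - b$)
$V{\left(J,Z \right)} = 31$
$\frac{V{\left(-5,\frac{1}{-114 + 48} \right)} + S{\left(T \right)}}{-12258 + N} = \frac{31 + \left(52 - 223\right)}{-12258 - 20350} = \frac{31 + \left(52 - 223\right)}{-32608} = \left(31 - 171\right) \left(- \frac{1}{32608}\right) = \left(-140\right) \left(- \frac{1}{32608}\right) = \frac{35}{8152}$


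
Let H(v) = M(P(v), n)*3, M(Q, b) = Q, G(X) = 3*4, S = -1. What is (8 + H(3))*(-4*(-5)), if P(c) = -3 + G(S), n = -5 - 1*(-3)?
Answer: 700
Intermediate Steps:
G(X) = 12
n = -2 (n = -5 + 3 = -2)
P(c) = 9 (P(c) = -3 + 12 = 9)
H(v) = 27 (H(v) = 9*3 = 27)
(8 + H(3))*(-4*(-5)) = (8 + 27)*(-4*(-5)) = 35*20 = 700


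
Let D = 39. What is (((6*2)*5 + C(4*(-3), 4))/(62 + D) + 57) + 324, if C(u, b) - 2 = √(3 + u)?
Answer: 38543/101 + 3*I/101 ≈ 381.61 + 0.029703*I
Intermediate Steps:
C(u, b) = 2 + √(3 + u)
(((6*2)*5 + C(4*(-3), 4))/(62 + D) + 57) + 324 = (((6*2)*5 + (2 + √(3 + 4*(-3))))/(62 + 39) + 57) + 324 = ((12*5 + (2 + √(3 - 12)))/101 + 57) + 324 = ((60 + (2 + √(-9)))*(1/101) + 57) + 324 = ((60 + (2 + 3*I))*(1/101) + 57) + 324 = ((62 + 3*I)*(1/101) + 57) + 324 = ((62/101 + 3*I/101) + 57) + 324 = (5819/101 + 3*I/101) + 324 = 38543/101 + 3*I/101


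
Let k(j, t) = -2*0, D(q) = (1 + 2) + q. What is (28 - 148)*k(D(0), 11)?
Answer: 0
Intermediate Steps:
D(q) = 3 + q
k(j, t) = 0
(28 - 148)*k(D(0), 11) = (28 - 148)*0 = -120*0 = 0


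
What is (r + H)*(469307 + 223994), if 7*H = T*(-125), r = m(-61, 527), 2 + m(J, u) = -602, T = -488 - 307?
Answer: 9423644321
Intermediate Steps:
T = -795
m(J, u) = -604 (m(J, u) = -2 - 602 = -604)
r = -604
H = 99375/7 (H = (-795*(-125))/7 = (⅐)*99375 = 99375/7 ≈ 14196.)
(r + H)*(469307 + 223994) = (-604 + 99375/7)*(469307 + 223994) = (95147/7)*693301 = 9423644321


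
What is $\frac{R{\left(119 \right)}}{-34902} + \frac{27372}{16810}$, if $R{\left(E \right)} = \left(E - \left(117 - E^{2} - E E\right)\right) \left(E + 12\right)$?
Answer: $- \frac{15354306524}{146675655} \approx -104.68$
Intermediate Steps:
$R{\left(E \right)} = \left(12 + E\right) \left(-117 + E + 2 E^{2}\right)$ ($R{\left(E \right)} = \left(E + \left(\left(E^{2} + E^{2}\right) - 117\right)\right) \left(12 + E\right) = \left(E + \left(2 E^{2} - 117\right)\right) \left(12 + E\right) = \left(E + \left(-117 + 2 E^{2}\right)\right) \left(12 + E\right) = \left(-117 + E + 2 E^{2}\right) \left(12 + E\right) = \left(12 + E\right) \left(-117 + E + 2 E^{2}\right)$)
$\frac{R{\left(119 \right)}}{-34902} + \frac{27372}{16810} = \frac{-1404 - 12495 + 2 \cdot 119^{3} + 25 \cdot 119^{2}}{-34902} + \frac{27372}{16810} = \left(-1404 - 12495 + 2 \cdot 1685159 + 25 \cdot 14161\right) \left(- \frac{1}{34902}\right) + 27372 \cdot \frac{1}{16810} = \left(-1404 - 12495 + 3370318 + 354025\right) \left(- \frac{1}{34902}\right) + \frac{13686}{8405} = 3710444 \left(- \frac{1}{34902}\right) + \frac{13686}{8405} = - \frac{1855222}{17451} + \frac{13686}{8405} = - \frac{15354306524}{146675655}$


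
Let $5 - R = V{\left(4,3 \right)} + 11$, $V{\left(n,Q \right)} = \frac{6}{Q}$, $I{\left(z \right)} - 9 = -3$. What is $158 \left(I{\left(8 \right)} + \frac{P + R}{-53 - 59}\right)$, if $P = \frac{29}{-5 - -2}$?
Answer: $\frac{163451}{168} \approx 972.92$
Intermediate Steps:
$I{\left(z \right)} = 6$ ($I{\left(z \right)} = 9 - 3 = 6$)
$P = - \frac{29}{3}$ ($P = \frac{29}{-5 + 2} = \frac{29}{-3} = 29 \left(- \frac{1}{3}\right) = - \frac{29}{3} \approx -9.6667$)
$R = -8$ ($R = 5 - \left(\frac{6}{3} + 11\right) = 5 - \left(6 \cdot \frac{1}{3} + 11\right) = 5 - \left(2 + 11\right) = 5 - 13 = -8$)
$158 \left(I{\left(8 \right)} + \frac{P + R}{-53 - 59}\right) = 158 \left(6 + \frac{- \frac{29}{3} - 8}{-53 - 59}\right) = 158 \left(6 - \frac{53}{3 \left(-112\right)}\right) = 158 \left(6 - - \frac{53}{336}\right) = 158 \left(6 + \frac{53}{336}\right) = 158 \cdot \frac{2069}{336} = \frac{163451}{168}$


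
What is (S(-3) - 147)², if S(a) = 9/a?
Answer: 22500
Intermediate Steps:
(S(-3) - 147)² = (9/(-3) - 147)² = (9*(-⅓) - 147)² = (-3 - 147)² = (-150)² = 22500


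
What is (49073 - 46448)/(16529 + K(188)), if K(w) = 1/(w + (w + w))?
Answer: 1480500/9322357 ≈ 0.15881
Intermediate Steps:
K(w) = 1/(3*w) (K(w) = 1/(w + 2*w) = 1/(3*w))
(49073 - 46448)/(16529 + K(188)) = (49073 - 46448)/(16529 + (⅓)/188) = 2625/(16529 + (⅓)*(1/188)) = 2625/(16529 + 1/564) = 2625/(9322357/564) = 2625*(564/9322357) = 1480500/9322357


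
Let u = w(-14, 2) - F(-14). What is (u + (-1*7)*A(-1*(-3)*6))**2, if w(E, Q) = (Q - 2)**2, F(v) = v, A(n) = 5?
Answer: 441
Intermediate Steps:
w(E, Q) = (-2 + Q)**2
u = 14 (u = (-2 + 2)**2 - 1*(-14) = 0**2 + 14 = 0 + 14 = 14)
(u + (-1*7)*A(-1*(-3)*6))**2 = (14 - 1*7*5)**2 = (14 - 7*5)**2 = (14 - 35)**2 = (-21)**2 = 441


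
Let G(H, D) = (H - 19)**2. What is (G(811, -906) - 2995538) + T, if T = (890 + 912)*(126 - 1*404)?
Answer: -2869230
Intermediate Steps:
G(H, D) = (-19 + H)**2
T = -500956 (T = 1802*(126 - 404) = 1802*(-278) = -500956)
(G(811, -906) - 2995538) + T = ((-19 + 811)**2 - 2995538) - 500956 = (792**2 - 2995538) - 500956 = (627264 - 2995538) - 500956 = -2368274 - 500956 = -2869230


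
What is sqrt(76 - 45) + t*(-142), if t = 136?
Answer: -19312 + sqrt(31) ≈ -19306.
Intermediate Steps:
sqrt(76 - 45) + t*(-142) = sqrt(76 - 45) + 136*(-142) = sqrt(31) - 19312 = -19312 + sqrt(31)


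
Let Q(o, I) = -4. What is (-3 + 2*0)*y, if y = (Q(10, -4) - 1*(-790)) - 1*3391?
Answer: 7815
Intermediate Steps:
y = -2605 (y = (-4 - 1*(-790)) - 1*3391 = (-4 + 790) - 3391 = 786 - 3391 = -2605)
(-3 + 2*0)*y = (-3 + 2*0)*(-2605) = (-3 + 0)*(-2605) = -3*(-2605) = 7815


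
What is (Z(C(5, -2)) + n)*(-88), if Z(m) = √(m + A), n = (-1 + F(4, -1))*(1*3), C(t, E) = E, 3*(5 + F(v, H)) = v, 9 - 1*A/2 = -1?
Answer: 1232 - 264*√2 ≈ 858.65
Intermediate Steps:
A = 20 (A = 18 - 2*(-1) = 18 + 2 = 20)
F(v, H) = -5 + v/3
n = -14 (n = (-1 + (-5 + (⅓)*4))*(1*3) = (-1 + (-5 + 4/3))*3 = (-1 - 11/3)*3 = -14/3*3 = -14)
Z(m) = √(20 + m) (Z(m) = √(m + 20) = √(20 + m))
(Z(C(5, -2)) + n)*(-88) = (√(20 - 2) - 14)*(-88) = (√18 - 14)*(-88) = (3*√2 - 14)*(-88) = (-14 + 3*√2)*(-88) = 1232 - 264*√2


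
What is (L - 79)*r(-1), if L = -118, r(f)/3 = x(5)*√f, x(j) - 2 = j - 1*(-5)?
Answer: -7092*I ≈ -7092.0*I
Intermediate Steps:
x(j) = 7 + j (x(j) = 2 + (j - 1*(-5)) = 2 + (j + 5) = 2 + (5 + j) = 7 + j)
r(f) = 36*√f (r(f) = 3*((7 + 5)*√f) = 3*(12*√f) = 36*√f)
(L - 79)*r(-1) = (-118 - 79)*(36*√(-1)) = -7092*I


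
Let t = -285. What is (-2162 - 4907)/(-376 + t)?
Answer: 7069/661 ≈ 10.694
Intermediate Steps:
(-2162 - 4907)/(-376 + t) = (-2162 - 4907)/(-376 - 285) = -7069/(-661) = -7069*(-1/661) = 7069/661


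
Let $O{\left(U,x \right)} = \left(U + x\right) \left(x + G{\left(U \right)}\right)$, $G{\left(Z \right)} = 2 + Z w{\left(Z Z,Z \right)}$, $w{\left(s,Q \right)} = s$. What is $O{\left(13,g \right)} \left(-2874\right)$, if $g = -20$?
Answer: $43837122$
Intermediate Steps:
$G{\left(Z \right)} = 2 + Z^{3}$ ($G{\left(Z \right)} = 2 + Z Z Z = 2 + Z Z^{2} = 2 + Z^{3}$)
$O{\left(U,x \right)} = \left(U + x\right) \left(2 + x + U^{3}\right)$ ($O{\left(U,x \right)} = \left(U + x\right) \left(x + \left(2 + U^{3}\right)\right) = \left(U + x\right) \left(2 + x + U^{3}\right)$)
$O{\left(13,g \right)} \left(-2874\right) = \left(\left(-20\right)^{2} + 13 \left(-20\right) + 13 \left(2 + 13^{3}\right) - 20 \left(2 + 13^{3}\right)\right) \left(-2874\right) = \left(400 - 260 + 13 \left(2 + 2197\right) - 20 \left(2 + 2197\right)\right) \left(-2874\right) = \left(400 - 260 + 13 \cdot 2199 - 43980\right) \left(-2874\right) = \left(400 - 260 + 28587 - 43980\right) \left(-2874\right) = \left(-15253\right) \left(-2874\right) = 43837122$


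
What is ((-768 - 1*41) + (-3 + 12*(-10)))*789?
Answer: -735348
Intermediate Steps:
((-768 - 1*41) + (-3 + 12*(-10)))*789 = ((-768 - 41) + (-3 - 120))*789 = (-809 - 123)*789 = -932*789 = -735348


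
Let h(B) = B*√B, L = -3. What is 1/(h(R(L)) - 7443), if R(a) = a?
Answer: I/(3*(√3 - 2481*I)) ≈ -0.00013435 + 9.3796e-8*I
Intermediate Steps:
h(B) = B^(3/2)
1/(h(R(L)) - 7443) = 1/((-3)^(3/2) - 7443) = 1/(-3*I*√3 - 7443) = 1/(-7443 - 3*I*√3)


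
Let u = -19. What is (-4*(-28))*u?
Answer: -2128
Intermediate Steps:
(-4*(-28))*u = -4*(-28)*(-19) = 112*(-19) = -2128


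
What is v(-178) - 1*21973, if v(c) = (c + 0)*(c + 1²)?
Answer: 9533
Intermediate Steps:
v(c) = c*(1 + c) (v(c) = c*(c + 1) = c*(1 + c))
v(-178) - 1*21973 = -178*(1 - 178) - 1*21973 = -178*(-177) - 21973 = 31506 - 21973 = 9533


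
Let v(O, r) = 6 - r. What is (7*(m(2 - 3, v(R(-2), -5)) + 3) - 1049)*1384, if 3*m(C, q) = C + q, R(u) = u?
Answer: -4171376/3 ≈ -1.3905e+6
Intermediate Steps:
m(C, q) = C/3 + q/3 (m(C, q) = (C + q)/3 = C/3 + q/3)
(7*(m(2 - 3, v(R(-2), -5)) + 3) - 1049)*1384 = (7*(((2 - 3)/3 + (6 - 1*(-5))/3) + 3) - 1049)*1384 = (7*(((⅓)*(-1) + (6 + 5)/3) + 3) - 1049)*1384 = (7*((-⅓ + (⅓)*11) + 3) - 1049)*1384 = (7*((-⅓ + 11/3) + 3) - 1049)*1384 = (7*(10/3 + 3) - 1049)*1384 = (7*(19/3) - 1049)*1384 = (133/3 - 1049)*1384 = -3014/3*1384 = -4171376/3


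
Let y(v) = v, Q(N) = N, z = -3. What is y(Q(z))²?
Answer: 9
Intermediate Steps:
y(Q(z))² = (-3)² = 9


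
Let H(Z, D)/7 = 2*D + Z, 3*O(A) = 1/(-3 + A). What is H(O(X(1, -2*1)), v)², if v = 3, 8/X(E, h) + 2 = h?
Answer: 388129/225 ≈ 1725.0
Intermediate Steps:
X(E, h) = 8/(-2 + h)
O(A) = 1/(3*(-3 + A))
H(Z, D) = 7*Z + 14*D (H(Z, D) = 7*(2*D + Z) = 7*(Z + 2*D) = 7*Z + 14*D)
H(O(X(1, -2*1)), v)² = (7*(1/(3*(-3 + 8/(-2 - 2*1)))) + 14*3)² = (7*(1/(3*(-3 + 8/(-2 - 2)))) + 42)² = (7*(1/(3*(-3 + 8/(-4)))) + 42)² = (7*(1/(3*(-3 + 8*(-¼)))) + 42)² = (7*(1/(3*(-3 - 2))) + 42)² = (7*((⅓)/(-5)) + 42)² = (7*((⅓)*(-⅕)) + 42)² = (7*(-1/15) + 42)² = (-7/15 + 42)² = (623/15)² = 388129/225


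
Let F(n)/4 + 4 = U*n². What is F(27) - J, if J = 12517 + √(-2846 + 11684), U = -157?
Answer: -470345 - 3*√982 ≈ -4.7044e+5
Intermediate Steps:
F(n) = -16 - 628*n² (F(n) = -16 + 4*(-157*n²) = -16 - 628*n²)
J = 12517 + 3*√982 (J = 12517 + √8838 = 12517 + 3*√982 ≈ 12611.)
F(27) - J = (-16 - 628*27²) - (12517 + 3*√982) = (-16 - 628*729) + (-12517 - 3*√982) = (-16 - 457812) + (-12517 - 3*√982) = -457828 + (-12517 - 3*√982) = -470345 - 3*√982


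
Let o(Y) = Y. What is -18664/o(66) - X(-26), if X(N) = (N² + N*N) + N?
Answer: -53090/33 ≈ -1608.8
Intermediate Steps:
X(N) = N + 2*N² (X(N) = (N² + N²) + N = 2*N² + N = N + 2*N²)
-18664/o(66) - X(-26) = -18664/66 - (-26)*(1 + 2*(-26)) = -18664*1/66 - (-26)*(1 - 52) = -9332/33 - (-26)*(-51) = -9332/33 - 1*1326 = -9332/33 - 1326 = -53090/33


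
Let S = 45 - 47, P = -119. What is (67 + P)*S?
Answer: 104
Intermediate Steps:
S = -2
(67 + P)*S = (67 - 119)*(-2) = -52*(-2) = 104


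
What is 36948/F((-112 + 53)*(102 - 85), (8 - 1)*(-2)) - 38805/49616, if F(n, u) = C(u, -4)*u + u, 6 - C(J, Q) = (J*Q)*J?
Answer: -161638467/39246256 ≈ -4.1186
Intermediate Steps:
C(J, Q) = 6 - Q*J² (C(J, Q) = 6 - J*Q*J = 6 - Q*J²)
F(n, u) = u + u*(6 + 4*u²) (F(n, u) = (6 - 1*(-4)*u²)*u + u = (6 + 4*u²)*u + u = u*(6 + 4*u²) + u = u + u*(6 + 4*u²))
36948/F((-112 + 53)*(102 - 85), (8 - 1)*(-2)) - 38805/49616 = 36948/((((8 - 1)*(-2))*(7 + 4*((8 - 1)*(-2))²))) - 38805/49616 = 36948/(((7*(-2))*(7 + 4*(7*(-2))²))) - 38805*1/49616 = 36948/((-14*(7 + 4*(-14)²))) - 38805/49616 = 36948/((-14*(7 + 4*196))) - 38805/49616 = 36948/((-14*(7 + 784))) - 38805/49616 = 36948/((-14*791)) - 38805/49616 = 36948/(-11074) - 38805/49616 = 36948*(-1/11074) - 38805/49616 = -18474/5537 - 38805/49616 = -161638467/39246256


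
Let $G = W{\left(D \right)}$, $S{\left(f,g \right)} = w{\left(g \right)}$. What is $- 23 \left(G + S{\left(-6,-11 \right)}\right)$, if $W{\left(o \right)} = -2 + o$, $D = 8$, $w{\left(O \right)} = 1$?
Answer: $-161$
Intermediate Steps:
$S{\left(f,g \right)} = 1$
$G = 6$ ($G = -2 + 8 = 6$)
$- 23 \left(G + S{\left(-6,-11 \right)}\right) = - 23 \left(6 + 1\right) = \left(-23\right) 7 = -161$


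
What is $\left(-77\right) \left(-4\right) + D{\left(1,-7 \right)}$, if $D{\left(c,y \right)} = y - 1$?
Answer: $300$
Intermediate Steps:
$D{\left(c,y \right)} = -1 + y$
$\left(-77\right) \left(-4\right) + D{\left(1,-7 \right)} = \left(-77\right) \left(-4\right) - 8 = 308 - 8 = 300$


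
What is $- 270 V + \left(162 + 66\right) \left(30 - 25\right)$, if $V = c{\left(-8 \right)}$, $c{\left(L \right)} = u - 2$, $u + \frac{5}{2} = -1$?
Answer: $2625$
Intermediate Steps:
$u = - \frac{7}{2}$ ($u = - \frac{5}{2} - 1 = - \frac{7}{2} \approx -3.5$)
$c{\left(L \right)} = - \frac{11}{2}$ ($c{\left(L \right)} = - \frac{7}{2} - 2 = - \frac{11}{2}$)
$V = - \frac{11}{2} \approx -5.5$
$- 270 V + \left(162 + 66\right) \left(30 - 25\right) = \left(-270\right) \left(- \frac{11}{2}\right) + \left(162 + 66\right) \left(30 - 25\right) = 1485 + 228 \cdot 5 = 1485 + 1140 = 2625$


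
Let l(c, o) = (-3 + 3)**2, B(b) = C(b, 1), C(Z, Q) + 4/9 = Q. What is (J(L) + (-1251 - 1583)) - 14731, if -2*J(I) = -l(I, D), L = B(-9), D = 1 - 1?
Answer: -17565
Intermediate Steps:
D = 0
C(Z, Q) = -4/9 + Q
B(b) = 5/9 (B(b) = -4/9 + 1 = 5/9)
L = 5/9 ≈ 0.55556
l(c, o) = 0 (l(c, o) = 0**2 = 0)
J(I) = 0 (J(I) = -(-1)*0/2 = -1/2*0 = 0)
(J(L) + (-1251 - 1583)) - 14731 = (0 + (-1251 - 1583)) - 14731 = (0 - 2834) - 14731 = -2834 - 14731 = -17565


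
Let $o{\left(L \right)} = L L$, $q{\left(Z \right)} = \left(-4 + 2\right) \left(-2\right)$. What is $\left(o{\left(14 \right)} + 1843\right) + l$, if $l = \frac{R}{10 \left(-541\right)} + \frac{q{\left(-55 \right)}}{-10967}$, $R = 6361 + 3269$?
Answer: $\frac{12087123348}{5933147} \approx 2037.2$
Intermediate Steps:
$q{\left(Z \right)} = 4$ ($q{\left(Z \right)} = \left(-2\right) \left(-2\right) = 4$)
$R = 9630$
$o{\left(L \right)} = L^{2}$
$l = - \frac{10563385}{5933147}$ ($l = \frac{9630}{10 \left(-541\right)} + \frac{4}{-10967} = \frac{9630}{-5410} + 4 \left(- \frac{1}{10967}\right) = 9630 \left(- \frac{1}{5410}\right) - \frac{4}{10967} = - \frac{963}{541} - \frac{4}{10967} = - \frac{10563385}{5933147} \approx -1.7804$)
$\left(o{\left(14 \right)} + 1843\right) + l = \left(14^{2} + 1843\right) - \frac{10563385}{5933147} = \left(196 + 1843\right) - \frac{10563385}{5933147} = 2039 - \frac{10563385}{5933147} = \frac{12087123348}{5933147}$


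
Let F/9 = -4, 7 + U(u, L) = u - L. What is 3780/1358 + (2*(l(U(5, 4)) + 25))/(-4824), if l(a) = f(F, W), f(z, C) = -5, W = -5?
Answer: 162325/58491 ≈ 2.7752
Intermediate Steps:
U(u, L) = -7 + u - L (U(u, L) = -7 + (u - L) = -7 + u - L)
F = -36 (F = 9*(-4) = -36)
l(a) = -5
3780/1358 + (2*(l(U(5, 4)) + 25))/(-4824) = 3780/1358 + (2*(-5 + 25))/(-4824) = 3780*(1/1358) + (2*20)*(-1/4824) = 270/97 + 40*(-1/4824) = 270/97 - 5/603 = 162325/58491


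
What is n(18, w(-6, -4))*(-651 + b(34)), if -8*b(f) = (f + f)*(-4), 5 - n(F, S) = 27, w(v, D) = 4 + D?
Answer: 13574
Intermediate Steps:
n(F, S) = -22 (n(F, S) = 5 - 1*27 = 5 - 27 = -22)
b(f) = f (b(f) = -(f + f)*(-4)/8 = -2*f*(-4)/8 = -(-1)*f = f)
n(18, w(-6, -4))*(-651 + b(34)) = -22*(-651 + 34) = -22*(-617) = 13574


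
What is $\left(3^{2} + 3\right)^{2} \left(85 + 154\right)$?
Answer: $34416$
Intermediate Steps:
$\left(3^{2} + 3\right)^{2} \left(85 + 154\right) = \left(9 + 3\right)^{2} \cdot 239 = 12^{2} \cdot 239 = 144 \cdot 239 = 34416$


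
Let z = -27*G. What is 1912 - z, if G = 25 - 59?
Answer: 994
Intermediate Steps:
G = -34
z = 918 (z = -27*(-34) = 918)
1912 - z = 1912 - 1*918 = 1912 - 918 = 994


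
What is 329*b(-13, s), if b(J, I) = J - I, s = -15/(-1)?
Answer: -9212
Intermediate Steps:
s = 15 (s = -15*(-1) = 15)
329*b(-13, s) = 329*(-13 - 1*15) = 329*(-13 - 15) = 329*(-28) = -9212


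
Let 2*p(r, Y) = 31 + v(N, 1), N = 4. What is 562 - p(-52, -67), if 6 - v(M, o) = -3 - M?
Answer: 540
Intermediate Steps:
v(M, o) = 9 + M (v(M, o) = 6 - (-3 - M) = 6 + (3 + M) = 9 + M)
p(r, Y) = 22 (p(r, Y) = (31 + (9 + 4))/2 = (31 + 13)/2 = (½)*44 = 22)
562 - p(-52, -67) = 562 - 1*22 = 562 - 22 = 540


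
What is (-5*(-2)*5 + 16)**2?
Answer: 4356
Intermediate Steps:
(-5*(-2)*5 + 16)**2 = (10*5 + 16)**2 = (50 + 16)**2 = 66**2 = 4356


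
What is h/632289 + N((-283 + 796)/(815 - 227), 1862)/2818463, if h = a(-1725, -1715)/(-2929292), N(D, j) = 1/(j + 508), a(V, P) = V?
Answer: 2229123411523/2061995558369597104380 ≈ 1.0811e-9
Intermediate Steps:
N(D, j) = 1/(508 + j)
h = 1725/2929292 (h = -1725/(-2929292) = -1725*(-1/2929292) = 1725/2929292 ≈ 0.00058888)
h/632289 + N((-283 + 796)/(815 - 227), 1862)/2818463 = (1725/2929292)/632289 + 1/((508 + 1862)*2818463) = (1725/2929292)*(1/632289) + (1/2818463)/2370 = 575/617386369796 + (1/2370)*(1/2818463) = 575/617386369796 + 1/6679757310 = 2229123411523/2061995558369597104380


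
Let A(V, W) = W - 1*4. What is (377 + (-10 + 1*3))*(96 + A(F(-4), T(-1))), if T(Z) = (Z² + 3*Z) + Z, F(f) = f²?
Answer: 32930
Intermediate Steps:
T(Z) = Z² + 4*Z
A(V, W) = -4 + W (A(V, W) = W - 4 = -4 + W)
(377 + (-10 + 1*3))*(96 + A(F(-4), T(-1))) = (377 + (-10 + 1*3))*(96 + (-4 - (4 - 1))) = (377 + (-10 + 3))*(96 + (-4 - 1*3)) = (377 - 7)*(96 + (-4 - 3)) = 370*(96 - 7) = 370*89 = 32930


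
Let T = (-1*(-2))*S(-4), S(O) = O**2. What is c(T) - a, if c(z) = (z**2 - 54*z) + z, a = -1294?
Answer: 622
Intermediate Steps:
T = 32 (T = -1*(-2)*(-4)**2 = 2*16 = 32)
c(z) = z**2 - 53*z
c(T) - a = 32*(-53 + 32) - 1*(-1294) = 32*(-21) + 1294 = -672 + 1294 = 622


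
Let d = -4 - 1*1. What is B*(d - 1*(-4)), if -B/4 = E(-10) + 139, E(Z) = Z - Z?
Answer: 556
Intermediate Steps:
E(Z) = 0
B = -556 (B = -4*(0 + 139) = -4*139 = -556)
d = -5 (d = -4 - 1 = -5)
B*(d - 1*(-4)) = -556*(-5 - 1*(-4)) = -556*(-5 + 4) = -556*(-1) = 556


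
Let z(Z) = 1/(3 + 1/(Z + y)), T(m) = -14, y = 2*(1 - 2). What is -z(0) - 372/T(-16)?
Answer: 916/35 ≈ 26.171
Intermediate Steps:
y = -2 (y = 2*(-1) = -2)
z(Z) = 1/(3 + 1/(-2 + Z)) (z(Z) = 1/(3 + 1/(Z - 2)) = 1/(3 + 1/(-2 + Z)))
-z(0) - 372/T(-16) = -(-2 + 0)/(-5 + 3*0) - 372/(-14) = -(-2)/(-5 + 0) - 372*(-1)/14 = -(-2)/(-5) - 1*(-186/7) = -(-1)*(-2)/5 + 186/7 = -1*2/5 + 186/7 = -2/5 + 186/7 = 916/35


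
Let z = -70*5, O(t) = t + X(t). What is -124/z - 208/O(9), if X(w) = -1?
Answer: -4488/175 ≈ -25.646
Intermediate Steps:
O(t) = -1 + t (O(t) = t - 1 = -1 + t)
z = -350
-124/z - 208/O(9) = -124/(-350) - 208/(-1 + 9) = -124*(-1/350) - 208/8 = 62/175 - 208*⅛ = 62/175 - 26 = -4488/175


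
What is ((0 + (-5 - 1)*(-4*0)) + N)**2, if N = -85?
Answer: 7225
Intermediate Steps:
((0 + (-5 - 1)*(-4*0)) + N)**2 = ((0 + (-5 - 1)*(-4*0)) - 85)**2 = ((0 - 6*0) - 85)**2 = ((0 + 0) - 85)**2 = (0 - 85)**2 = (-85)**2 = 7225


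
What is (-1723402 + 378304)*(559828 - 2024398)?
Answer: 1969990177860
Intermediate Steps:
(-1723402 + 378304)*(559828 - 2024398) = -1345098*(-1464570) = 1969990177860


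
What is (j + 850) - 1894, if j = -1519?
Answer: -2563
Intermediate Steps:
(j + 850) - 1894 = (-1519 + 850) - 1894 = -669 - 1894 = -2563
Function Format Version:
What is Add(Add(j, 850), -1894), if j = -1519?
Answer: -2563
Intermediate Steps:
Add(Add(j, 850), -1894) = Add(Add(-1519, 850), -1894) = Add(-669, -1894) = -2563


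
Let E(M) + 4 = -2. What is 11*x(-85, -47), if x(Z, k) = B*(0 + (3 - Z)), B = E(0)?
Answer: -5808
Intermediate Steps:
E(M) = -6 (E(M) = -4 - 2 = -6)
B = -6
x(Z, k) = -18 + 6*Z (x(Z, k) = -6*(0 + (3 - Z)) = -6*(3 - Z) = -18 + 6*Z)
11*x(-85, -47) = 11*(-18 + 6*(-85)) = 11*(-18 - 510) = 11*(-528) = -5808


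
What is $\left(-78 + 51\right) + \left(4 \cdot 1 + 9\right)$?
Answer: $-14$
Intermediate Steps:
$\left(-78 + 51\right) + \left(4 \cdot 1 + 9\right) = -27 + \left(4 + 9\right) = -27 + 13 = -14$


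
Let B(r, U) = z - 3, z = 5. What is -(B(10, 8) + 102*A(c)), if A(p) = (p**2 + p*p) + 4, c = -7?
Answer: -10406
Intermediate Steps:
B(r, U) = 2 (B(r, U) = 5 - 3 = 2)
A(p) = 4 + 2*p**2 (A(p) = (p**2 + p**2) + 4 = 2*p**2 + 4 = 4 + 2*p**2)
-(B(10, 8) + 102*A(c)) = -(2 + 102*(4 + 2*(-7)**2)) = -(2 + 102*(4 + 2*49)) = -(2 + 102*(4 + 98)) = -(2 + 102*102) = -(2 + 10404) = -1*10406 = -10406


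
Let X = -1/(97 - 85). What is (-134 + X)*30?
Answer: -8045/2 ≈ -4022.5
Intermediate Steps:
X = -1/12 ≈ -0.083333
(-134 + X)*30 = (-134 - 1/12)*30 = -1609/12*30 = -8045/2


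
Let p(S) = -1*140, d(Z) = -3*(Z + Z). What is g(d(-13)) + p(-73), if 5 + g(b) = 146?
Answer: 1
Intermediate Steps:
d(Z) = -6*Z
g(b) = 141 (g(b) = -5 + 146 = 141)
p(S) = -140
g(d(-13)) + p(-73) = 141 - 140 = 1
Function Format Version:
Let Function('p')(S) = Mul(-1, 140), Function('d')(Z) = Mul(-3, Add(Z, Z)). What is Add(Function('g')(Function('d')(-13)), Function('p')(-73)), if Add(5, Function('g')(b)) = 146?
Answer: 1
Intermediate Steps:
Function('d')(Z) = Mul(-6, Z) (Function('d')(Z) = Mul(-3, Mul(2, Z)) = Mul(-6, Z))
Function('g')(b) = 141 (Function('g')(b) = Add(-5, 146) = 141)
Function('p')(S) = -140
Add(Function('g')(Function('d')(-13)), Function('p')(-73)) = Add(141, -140) = 1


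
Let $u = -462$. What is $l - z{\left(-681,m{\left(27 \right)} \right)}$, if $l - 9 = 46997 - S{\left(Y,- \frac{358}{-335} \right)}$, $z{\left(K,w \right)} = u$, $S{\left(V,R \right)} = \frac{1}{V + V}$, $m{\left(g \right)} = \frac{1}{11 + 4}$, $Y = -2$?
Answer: $\frac{189873}{4} \approx 47468.0$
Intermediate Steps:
$m{\left(g \right)} = \frac{1}{15}$
$S{\left(V,R \right)} = \frac{1}{2 V}$
$z{\left(K,w \right)} = -462$
$l = \frac{188025}{4}$ ($l = 9 + \left(46997 - \frac{1}{2 \left(-2\right)}\right) = 9 + \left(46997 - \frac{1}{2} \left(- \frac{1}{2}\right)\right) = 9 + \left(46997 - - \frac{1}{4}\right) = 9 + \left(46997 + \frac{1}{4}\right) = 9 + \frac{187989}{4} = \frac{188025}{4} \approx 47006.0$)
$l - z{\left(-681,m{\left(27 \right)} \right)} = \frac{188025}{4} - -462 = \frac{188025}{4} + 462 = \frac{189873}{4}$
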